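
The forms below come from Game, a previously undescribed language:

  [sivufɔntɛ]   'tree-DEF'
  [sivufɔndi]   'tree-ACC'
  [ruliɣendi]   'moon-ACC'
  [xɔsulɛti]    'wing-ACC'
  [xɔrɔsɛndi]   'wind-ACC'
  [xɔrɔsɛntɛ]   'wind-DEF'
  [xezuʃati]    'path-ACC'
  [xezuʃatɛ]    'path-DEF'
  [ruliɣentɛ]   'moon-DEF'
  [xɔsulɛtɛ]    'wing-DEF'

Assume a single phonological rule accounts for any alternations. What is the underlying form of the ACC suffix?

The ACC suffix surfaces as [-di] and [-ti], depending on the final segment of the stem.
By contrast the DEF suffix keeps its initial [t] throughout — that segment must be underlying.
The ACC suffix is therefore /-di/ underlyingly, with post-vocalic devoicing: voiced stops become voiceless after a vowel.

/-di/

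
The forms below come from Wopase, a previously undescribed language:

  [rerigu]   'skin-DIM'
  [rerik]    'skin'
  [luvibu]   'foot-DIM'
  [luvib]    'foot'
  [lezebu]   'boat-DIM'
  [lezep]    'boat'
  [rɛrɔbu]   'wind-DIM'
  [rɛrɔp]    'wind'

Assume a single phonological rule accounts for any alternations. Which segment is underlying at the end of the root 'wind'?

/p/

In [rɛrɔbu] and [rɛrɔp] the final segment of 'wind' alternates: [b] ~ [p].
But 'foot' keeps [b] in both environments ([luvibu], [luvib]), so there is no rule changing /b/ to [p] in isolation.
The alternation reflects intervocalic voicing: voiceless stops become voiced between vowels. /p/ is underlying.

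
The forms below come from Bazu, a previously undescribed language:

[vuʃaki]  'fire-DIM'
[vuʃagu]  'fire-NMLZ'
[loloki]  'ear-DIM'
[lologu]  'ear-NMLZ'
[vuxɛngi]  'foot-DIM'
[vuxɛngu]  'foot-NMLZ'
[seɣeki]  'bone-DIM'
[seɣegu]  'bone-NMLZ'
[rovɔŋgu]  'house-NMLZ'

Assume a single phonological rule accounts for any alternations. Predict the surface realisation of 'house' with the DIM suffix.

[rovɔŋgi]

The DIM morpheme has two allomorphs, [-gi] and [-ki].
The NMLZ suffix, which begins with [g], is invariant after every stem; so [g] is not altered by any rule here.
The DIM suffix is therefore /-ki/ underlyingly, with post-nasal voicing: voiceless stops become voiced after a nasal.
After 'house', which ends in a nasal, the suffix surfaces as [-gi], giving [rovɔŋgi].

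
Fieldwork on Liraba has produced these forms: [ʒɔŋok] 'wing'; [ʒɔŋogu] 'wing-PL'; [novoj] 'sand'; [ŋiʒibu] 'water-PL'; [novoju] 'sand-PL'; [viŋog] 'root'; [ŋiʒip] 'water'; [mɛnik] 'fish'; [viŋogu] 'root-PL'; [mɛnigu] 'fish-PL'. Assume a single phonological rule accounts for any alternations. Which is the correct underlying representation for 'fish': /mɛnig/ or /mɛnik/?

The root 'fish' surfaces as [mɛnik] and [mɛnigu], with a stem-final [k] ~ [g] alternation.
The stem 'root' ([viŋog], [viŋogu]) shows [g] unchanged in both environments, so [g] cannot be basic with [k] derived in isolation.
The alternation reflects intervocalic voicing: voiceless stops become voiced between vowels. /k/ is underlying.

/mɛnik/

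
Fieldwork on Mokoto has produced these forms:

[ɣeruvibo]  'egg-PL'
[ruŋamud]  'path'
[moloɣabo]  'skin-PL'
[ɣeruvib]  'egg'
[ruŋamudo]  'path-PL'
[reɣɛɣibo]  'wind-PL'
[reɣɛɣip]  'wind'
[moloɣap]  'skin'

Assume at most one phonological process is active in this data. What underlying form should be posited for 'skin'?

The stem for 'skin' ends in [b] in [moloɣabo] but [p] in [moloɣap].
The stem 'egg' ([ɣeruvibo], [ɣeruvib]) shows [b] unchanged in both environments, so [b] cannot be basic with [p] derived in isolation.
So /p/ is underlying, and a rule of intervocalic voicing — voiceless stops become voiced between vowels — gives [b].

/moloɣap/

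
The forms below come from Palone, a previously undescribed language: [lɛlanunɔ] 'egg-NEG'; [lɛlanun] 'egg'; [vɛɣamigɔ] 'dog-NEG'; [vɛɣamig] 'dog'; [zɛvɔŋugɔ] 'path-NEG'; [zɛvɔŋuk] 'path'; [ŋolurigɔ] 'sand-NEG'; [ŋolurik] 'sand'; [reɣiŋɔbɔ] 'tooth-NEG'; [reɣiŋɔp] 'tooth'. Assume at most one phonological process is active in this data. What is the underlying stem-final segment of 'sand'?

The stem for 'sand' ends in [g] in [ŋolurigɔ] but [k] in [ŋolurik].
The stem 'dog' ([vɛɣamigɔ], [vɛɣamig]) shows [g] unchanged in both environments, so [g] cannot be basic with [k] derived in isolation.
Therefore /k/ is basic and [g] is derived by intervocalic voicing (voiceless stops become voiced between vowels).

/k/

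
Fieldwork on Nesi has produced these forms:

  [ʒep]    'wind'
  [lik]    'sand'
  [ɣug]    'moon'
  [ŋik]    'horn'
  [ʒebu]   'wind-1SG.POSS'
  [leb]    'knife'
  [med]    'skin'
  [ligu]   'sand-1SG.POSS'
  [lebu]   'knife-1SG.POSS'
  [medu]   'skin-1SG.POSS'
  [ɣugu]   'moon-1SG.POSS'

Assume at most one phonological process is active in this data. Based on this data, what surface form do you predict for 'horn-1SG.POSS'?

[ŋigu]

In [lik] and [ligu] the final segment of 'sand' alternates: [k] ~ [g].
But 'moon' keeps [g] in both environments ([ɣug], [ɣugu]), so there is no rule changing /g/ to [k] in isolation.
The alternation reflects intervocalic voicing: voiceless stops become voiced between vowels. /k/ is underlying.
From [ŋik] the stem 'horn' is /ŋik/; between vowels this yields [ŋigu].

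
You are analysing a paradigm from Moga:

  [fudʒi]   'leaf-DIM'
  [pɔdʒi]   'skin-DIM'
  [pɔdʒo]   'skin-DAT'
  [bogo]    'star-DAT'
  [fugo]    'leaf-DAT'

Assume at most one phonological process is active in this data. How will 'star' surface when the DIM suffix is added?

'leaf' shows [g] ~ [dʒ] at the end of the stem ([fugo] vs [fudʒi]).
But 'skin' keeps [dʒ] in both environments ([pɔdʒo], [pɔdʒi]), so there is no rule changing /dʒ/ to [g] before the DAT suffix.
The underlying segment must be /g/; /g/ becomes palato-alveolar [dʒ] before a front vowel, yielding [dʒ] there.
The one attested form of 'star', [bogo], shows underlying /bog/. Applying the same rule before a front vowel gives [bodʒi].

[bodʒi]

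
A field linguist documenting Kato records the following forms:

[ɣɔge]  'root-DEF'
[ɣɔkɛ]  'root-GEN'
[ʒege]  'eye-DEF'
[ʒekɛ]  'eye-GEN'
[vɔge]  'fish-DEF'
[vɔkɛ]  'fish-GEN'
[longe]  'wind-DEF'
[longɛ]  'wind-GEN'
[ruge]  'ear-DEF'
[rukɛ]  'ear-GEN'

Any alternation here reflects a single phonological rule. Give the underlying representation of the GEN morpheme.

The GEN suffix surfaces as [-gɛ] and [-kɛ], depending on the final segment of the stem.
By contrast the DEF suffix keeps its initial [g] throughout — that segment must be underlying.
The GEN suffix is therefore /-kɛ/ underlyingly, with post-nasal voicing: voiceless stops become voiced after a nasal.

/-kɛ/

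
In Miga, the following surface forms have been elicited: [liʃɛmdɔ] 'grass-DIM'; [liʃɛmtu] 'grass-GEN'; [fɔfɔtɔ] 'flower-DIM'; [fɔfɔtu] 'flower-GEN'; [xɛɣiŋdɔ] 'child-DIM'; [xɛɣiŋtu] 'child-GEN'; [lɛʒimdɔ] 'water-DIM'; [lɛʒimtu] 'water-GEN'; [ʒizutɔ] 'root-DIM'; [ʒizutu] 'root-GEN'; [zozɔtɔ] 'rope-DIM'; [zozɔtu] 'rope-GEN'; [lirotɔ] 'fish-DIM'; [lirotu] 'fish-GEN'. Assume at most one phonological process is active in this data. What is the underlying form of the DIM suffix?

/-dɔ/

The DIM suffix surfaces as [-dɔ] and [-tɔ], depending on the final segment of the stem.
The GEN suffix, which begins with [t], is invariant after every stem; so [t] is not altered by any rule here.
The DIM suffix is therefore /-dɔ/ underlyingly, with post-vocalic devoicing: voiced stops become voiceless after a vowel.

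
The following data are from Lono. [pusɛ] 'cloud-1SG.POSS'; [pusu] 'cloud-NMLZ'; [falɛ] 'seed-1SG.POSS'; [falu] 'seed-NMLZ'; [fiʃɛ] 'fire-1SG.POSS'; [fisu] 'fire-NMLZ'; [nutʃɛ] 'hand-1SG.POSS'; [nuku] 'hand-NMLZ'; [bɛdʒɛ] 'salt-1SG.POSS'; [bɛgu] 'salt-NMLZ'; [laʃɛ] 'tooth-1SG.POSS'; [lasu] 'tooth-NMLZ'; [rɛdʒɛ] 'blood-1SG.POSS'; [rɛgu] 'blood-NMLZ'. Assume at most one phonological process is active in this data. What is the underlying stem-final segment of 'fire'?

/ʃ/

The root 'fire' surfaces as [fiʃɛ] and [fisu], with a stem-final [ʃ] ~ [s] alternation.
The stem 'cloud' ([pusɛ], [pusu]) shows [s] unchanged in both environments, so [s] cannot be basic with [ʃ] derived before the 1SG.POSS suffix.
So /ʃ/ is underlying, and a rule of depalatalization — palato-alveolar /tʃ/, /dʒ/ and /ʃ/ become [k], [g] and [s] when no front vowel follows — gives [s].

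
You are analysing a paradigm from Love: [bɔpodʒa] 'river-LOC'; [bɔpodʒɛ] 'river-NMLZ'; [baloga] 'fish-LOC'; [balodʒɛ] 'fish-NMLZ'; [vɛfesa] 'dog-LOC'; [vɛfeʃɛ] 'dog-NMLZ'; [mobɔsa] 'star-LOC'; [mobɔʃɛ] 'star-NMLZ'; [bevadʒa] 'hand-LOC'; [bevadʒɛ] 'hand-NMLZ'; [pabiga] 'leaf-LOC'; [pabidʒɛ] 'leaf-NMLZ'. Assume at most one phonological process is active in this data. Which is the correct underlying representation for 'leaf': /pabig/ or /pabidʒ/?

In [pabiga] and [pabidʒɛ] the final segment of 'leaf' alternates: [g] ~ [dʒ].
If /dʒ/ were underlying and a rule turned it into [g] before the LOC suffix, 'river' would also alternate; but it has [dʒ] in both [bɔpodʒa] and [bɔpodʒɛ].
The alternation reflects palatalization before a front vowel: /g/ and /s/ become palato-alveolar [dʒ] and [ʃ] before a front vowel. /g/ is underlying.

/pabig/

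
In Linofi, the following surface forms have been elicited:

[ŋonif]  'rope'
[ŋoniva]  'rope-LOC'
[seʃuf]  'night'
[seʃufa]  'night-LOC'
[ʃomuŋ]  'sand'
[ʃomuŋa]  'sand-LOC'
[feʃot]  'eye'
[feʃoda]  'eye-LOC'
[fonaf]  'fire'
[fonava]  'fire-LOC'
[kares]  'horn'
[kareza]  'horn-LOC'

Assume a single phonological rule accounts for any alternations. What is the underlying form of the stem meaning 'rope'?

/ŋoniv/

The stem for 'rope' ends in [f] in [ŋonif] but [v] in [ŋoniva].
But 'night' keeps [f] in both environments ([seʃuf], [seʃufa]), so there is no rule changing /f/ to [v] before the LOC suffix.
The underlying segment must be /v/; voiced obstruents become voiceless word-finally, yielding [f] there.
The underlying form of 'rope' is therefore /ŋoniv/.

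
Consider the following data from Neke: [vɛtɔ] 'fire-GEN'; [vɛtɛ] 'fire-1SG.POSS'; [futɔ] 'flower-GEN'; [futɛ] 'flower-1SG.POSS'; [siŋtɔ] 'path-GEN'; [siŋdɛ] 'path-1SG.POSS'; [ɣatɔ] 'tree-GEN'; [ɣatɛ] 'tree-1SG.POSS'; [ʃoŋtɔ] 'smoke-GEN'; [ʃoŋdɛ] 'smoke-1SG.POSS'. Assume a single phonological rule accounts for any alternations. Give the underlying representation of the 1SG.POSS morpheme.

The 1SG.POSS morpheme has two allomorphs, [-dɛ] and [-tɛ].
The GEN suffix, which begins with [t], is invariant after every stem; so [t] is not altered by any rule here.
The 1SG.POSS suffix is therefore /-dɛ/ underlyingly, with post-vocalic devoicing: voiced stops become voiceless after a vowel.

/-dɛ/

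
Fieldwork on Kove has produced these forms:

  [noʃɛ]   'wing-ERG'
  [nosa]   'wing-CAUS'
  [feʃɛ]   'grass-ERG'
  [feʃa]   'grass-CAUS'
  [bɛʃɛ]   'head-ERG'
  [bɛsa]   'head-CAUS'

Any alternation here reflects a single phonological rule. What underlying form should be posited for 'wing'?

The stem for 'wing' ends in [ʃ] in [noʃɛ] but [s] in [nosa].
The stem 'grass' ([feʃɛ], [feʃa]) shows [ʃ] unchanged in both environments, so [ʃ] cannot be basic with [s] derived before the CAUS suffix.
So /s/ is underlying, and a rule of palatalization before a front vowel — /s/ becomes palato-alveolar [ʃ] before a front vowel — gives [ʃ].
The underlying form of 'wing' is therefore /nos/.

/nos/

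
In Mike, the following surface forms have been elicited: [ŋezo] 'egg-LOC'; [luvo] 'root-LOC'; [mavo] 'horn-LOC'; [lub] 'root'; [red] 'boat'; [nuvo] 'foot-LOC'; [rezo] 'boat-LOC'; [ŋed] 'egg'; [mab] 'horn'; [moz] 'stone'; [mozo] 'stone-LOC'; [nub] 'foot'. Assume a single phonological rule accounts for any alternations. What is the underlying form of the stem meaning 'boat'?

/red/

The stem for 'boat' ends in [d] in [red] but [z] in [rezo].
Compare 'stone', with invariant [z] in [moz] and [mozo]: an analysis with underlying /z/ and a rule producing [d] in isolation would wrongly predict alternation here too.
The alternation reflects intervocalic spirantization: voiced stops become fricatives between vowels. /d/ is underlying.
So 'boat' = /red/.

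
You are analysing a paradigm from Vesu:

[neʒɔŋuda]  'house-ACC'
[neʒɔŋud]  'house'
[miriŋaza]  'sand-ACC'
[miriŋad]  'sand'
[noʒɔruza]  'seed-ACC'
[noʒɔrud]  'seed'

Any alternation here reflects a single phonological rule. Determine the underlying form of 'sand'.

'sand' shows [z] ~ [d] at the end of the stem ([miriŋaza] vs [miriŋad]).
But 'house' keeps [d] in both environments ([neʒɔŋuda], [neʒɔŋud]), so there is no rule changing /d/ to [z] before the ACC suffix.
So /z/ is underlying, and a rule of word-final hardening — voiced fricatives become stops word-finally — gives [d].

/miriŋaz/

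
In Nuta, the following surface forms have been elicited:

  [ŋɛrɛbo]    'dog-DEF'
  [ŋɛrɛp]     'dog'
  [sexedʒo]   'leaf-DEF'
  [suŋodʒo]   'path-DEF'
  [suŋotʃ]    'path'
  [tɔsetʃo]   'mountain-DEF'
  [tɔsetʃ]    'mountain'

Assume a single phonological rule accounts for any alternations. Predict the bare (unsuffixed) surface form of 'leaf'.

[sexetʃ]

The root 'path' surfaces as [suŋodʒo] and [suŋotʃ], with a stem-final [dʒ] ~ [tʃ] alternation.
Compare 'mountain', with invariant [tʃ] in [tɔsetʃo] and [tɔsetʃ]: an analysis with underlying /tʃ/ and a rule producing [dʒ] before the DEF suffix would wrongly predict alternation here too.
So /dʒ/ is underlying, and a rule of word-final obstruent devoicing — voiced obstruents become voiceless word-finally — gives [tʃ].
The one attested form of 'leaf', [sexedʒo], shows underlying /sexedʒ/. Applying the same rule word-finally gives [sexetʃ].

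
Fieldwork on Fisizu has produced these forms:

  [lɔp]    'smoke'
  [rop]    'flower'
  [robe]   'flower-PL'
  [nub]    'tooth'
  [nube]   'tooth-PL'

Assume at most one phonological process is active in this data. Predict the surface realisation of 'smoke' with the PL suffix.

[lɔbe]

'flower' shows [p] ~ [b] at the end of the stem ([rop] vs [robe]).
But 'tooth' keeps [b] in both environments ([nub], [nube]), so there is no rule changing /b/ to [p] in isolation.
The underlying segment must be /p/; voiceless stops become voiced between vowels, yielding [b] there.
The one attested form of 'smoke', [lɔp], shows underlying /lɔp/. Applying the same rule between vowels gives [lɔbe].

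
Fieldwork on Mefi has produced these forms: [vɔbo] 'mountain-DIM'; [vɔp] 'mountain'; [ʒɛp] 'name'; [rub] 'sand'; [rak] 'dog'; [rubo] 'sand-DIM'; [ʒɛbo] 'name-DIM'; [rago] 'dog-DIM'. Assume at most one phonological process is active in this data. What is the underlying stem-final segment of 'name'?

The root 'name' surfaces as [ʒɛbo] and [ʒɛp], with a stem-final [b] ~ [p] alternation.
Compare 'sand', with invariant [b] in [rubo] and [rub]: an analysis with underlying /b/ and a rule producing [p] in isolation would wrongly predict alternation here too.
The alternation reflects intervocalic voicing: voiceless stops become voiced between vowels. /p/ is underlying.

/p/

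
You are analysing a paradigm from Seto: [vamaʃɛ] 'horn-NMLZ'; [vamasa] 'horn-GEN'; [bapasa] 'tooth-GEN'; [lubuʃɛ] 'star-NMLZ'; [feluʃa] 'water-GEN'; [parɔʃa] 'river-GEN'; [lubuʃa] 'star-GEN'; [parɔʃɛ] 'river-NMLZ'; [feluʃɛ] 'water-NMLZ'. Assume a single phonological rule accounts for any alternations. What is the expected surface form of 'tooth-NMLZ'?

[bapaʃɛ]

'horn' shows [ʃ] ~ [s] at the end of the stem ([vamaʃɛ] vs [vamasa]).
Compare 'river', with invariant [ʃ] in [parɔʃɛ] and [parɔʃa]: an analysis with underlying /ʃ/ and a rule producing [s] before the GEN suffix would wrongly predict alternation here too.
Therefore /s/ is basic and [ʃ] is derived by palatalization before a front vowel (/s/ becomes palato-alveolar [ʃ] before a front vowel).
The one attested form of 'tooth', [bapasa], shows underlying /bapas/. Applying the same rule before a front vowel gives [bapaʃɛ].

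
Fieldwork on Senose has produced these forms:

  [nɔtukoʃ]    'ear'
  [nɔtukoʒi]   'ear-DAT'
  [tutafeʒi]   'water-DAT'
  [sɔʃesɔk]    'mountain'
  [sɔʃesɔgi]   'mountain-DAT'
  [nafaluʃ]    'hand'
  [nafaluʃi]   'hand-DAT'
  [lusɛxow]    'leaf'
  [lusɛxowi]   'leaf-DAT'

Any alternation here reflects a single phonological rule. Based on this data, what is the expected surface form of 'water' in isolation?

[tutafeʃ]

In [nɔtukoʃ] and [nɔtukoʒi] the final segment of 'ear' alternates: [ʃ] ~ [ʒ].
If /ʃ/ were underlying and a rule turned it into [ʒ] before the DAT suffix, 'hand' would also alternate; but it has [ʃ] in both [nafaluʃ] and [nafaluʃi].
Therefore /ʒ/ is basic and [ʃ] is derived by word-final obstruent devoicing (voiced obstruents become voiceless word-finally).
From [tutafeʒi] the stem 'water' is /tutafeʒ/; word-finally this yields [tutafeʃ].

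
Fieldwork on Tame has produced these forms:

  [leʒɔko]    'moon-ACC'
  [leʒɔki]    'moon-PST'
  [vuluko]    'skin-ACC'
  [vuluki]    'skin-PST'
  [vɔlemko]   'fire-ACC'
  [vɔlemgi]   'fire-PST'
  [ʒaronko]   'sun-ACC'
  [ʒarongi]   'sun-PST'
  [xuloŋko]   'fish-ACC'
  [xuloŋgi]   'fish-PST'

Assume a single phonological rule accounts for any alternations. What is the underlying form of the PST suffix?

/-gi/

The PST morpheme has two allomorphs, [-gi] and [-ki].
The ACC suffix, which begins with [k], is invariant after every stem; so [k] is not altered by any rule here.
So the underlying form is /-gi/, and voiced stops become voiceless after a vowel.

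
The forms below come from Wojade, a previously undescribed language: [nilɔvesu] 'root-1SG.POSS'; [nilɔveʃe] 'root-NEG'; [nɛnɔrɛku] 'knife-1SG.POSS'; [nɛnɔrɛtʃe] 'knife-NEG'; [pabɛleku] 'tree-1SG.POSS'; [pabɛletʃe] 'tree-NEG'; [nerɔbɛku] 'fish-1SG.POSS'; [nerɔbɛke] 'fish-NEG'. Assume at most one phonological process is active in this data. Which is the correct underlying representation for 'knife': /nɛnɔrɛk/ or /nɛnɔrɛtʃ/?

/nɛnɔrɛtʃ/

In [nɛnɔrɛku] and [nɛnɔrɛtʃe] the final segment of 'knife' alternates: [k] ~ [tʃ].
Compare 'fish', with invariant [k] in [nerɔbɛku] and [nerɔbɛke]: an analysis with underlying /k/ and a rule producing [tʃ] before the NEG suffix would wrongly predict alternation here too.
The underlying segment must be /tʃ/; palato-alveolar /tʃ/ and /ʃ/ become [k] and [s] when no front vowel follows, yielding [k] there.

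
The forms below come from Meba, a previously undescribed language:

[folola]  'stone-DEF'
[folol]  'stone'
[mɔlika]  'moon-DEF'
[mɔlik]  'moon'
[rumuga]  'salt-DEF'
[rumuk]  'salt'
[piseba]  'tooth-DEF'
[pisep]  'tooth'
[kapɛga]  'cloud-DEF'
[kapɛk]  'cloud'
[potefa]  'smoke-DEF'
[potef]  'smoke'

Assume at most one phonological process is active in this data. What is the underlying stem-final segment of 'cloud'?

/g/

'cloud' shows [g] ~ [k] at the end of the stem ([kapɛga] vs [kapɛk]).
But 'moon' keeps [k] in both environments ([mɔlika], [mɔlik]), so there is no rule changing /k/ to [g] before the DEF suffix.
The underlying segment must be /g/; voiced obstruents become voiceless word-finally, yielding [k] there.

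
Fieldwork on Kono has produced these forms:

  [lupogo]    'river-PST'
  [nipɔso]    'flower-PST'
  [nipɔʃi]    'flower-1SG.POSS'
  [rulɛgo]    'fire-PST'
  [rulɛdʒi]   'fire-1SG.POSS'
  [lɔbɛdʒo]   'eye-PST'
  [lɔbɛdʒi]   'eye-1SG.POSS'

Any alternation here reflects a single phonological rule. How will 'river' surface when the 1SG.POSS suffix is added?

The root 'fire' surfaces as [rulɛgo] and [rulɛdʒi], with a stem-final [g] ~ [dʒ] alternation.
The stem 'eye' ([lɔbɛdʒo], [lɔbɛdʒi]) shows [dʒ] unchanged in both environments, so [dʒ] cannot be basic with [g] derived before the PST suffix.
The underlying segment must be /g/; /g/ and /s/ become palato-alveolar [dʒ] and [ʃ] before a front vowel, yielding [dʒ] there.
The one attested form of 'river', [lupogo], shows underlying /lupog/. Applying the same rule before a front vowel gives [lupodʒi].

[lupodʒi]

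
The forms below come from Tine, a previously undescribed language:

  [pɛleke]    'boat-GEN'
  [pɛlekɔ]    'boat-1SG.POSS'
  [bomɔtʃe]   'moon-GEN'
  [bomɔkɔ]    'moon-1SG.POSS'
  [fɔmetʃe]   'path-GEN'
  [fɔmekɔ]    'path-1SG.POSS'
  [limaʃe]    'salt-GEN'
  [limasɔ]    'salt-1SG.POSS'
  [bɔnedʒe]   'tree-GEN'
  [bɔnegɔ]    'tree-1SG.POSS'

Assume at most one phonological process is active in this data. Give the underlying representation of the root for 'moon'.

/bomɔtʃ/

The root 'moon' surfaces as [bomɔtʃe] and [bomɔkɔ], with a stem-final [tʃ] ~ [k] alternation.
The stem 'boat' ([pɛleke], [pɛlekɔ]) shows [k] unchanged in both environments, so [k] cannot be basic with [tʃ] derived before the GEN suffix.
The underlying segment must be /tʃ/; palato-alveolar /tʃ/, /dʒ/ and /ʃ/ become [k], [g] and [s] when no front vowel follows, yielding [k] there.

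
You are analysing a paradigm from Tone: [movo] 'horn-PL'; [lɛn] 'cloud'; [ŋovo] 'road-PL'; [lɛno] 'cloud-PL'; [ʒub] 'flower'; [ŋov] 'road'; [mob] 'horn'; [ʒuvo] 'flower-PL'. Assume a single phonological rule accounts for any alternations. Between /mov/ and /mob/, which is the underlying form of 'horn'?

/mob/

'horn' shows [v] ~ [b] at the end of the stem ([movo] vs [mob]).
But 'road' keeps [v] in both environments ([ŋovo], [ŋov]), so there is no rule changing /v/ to [b] in isolation.
So /b/ is underlying, and a rule of intervocalic spirantization — voiced stops become fricatives between vowels — gives [v].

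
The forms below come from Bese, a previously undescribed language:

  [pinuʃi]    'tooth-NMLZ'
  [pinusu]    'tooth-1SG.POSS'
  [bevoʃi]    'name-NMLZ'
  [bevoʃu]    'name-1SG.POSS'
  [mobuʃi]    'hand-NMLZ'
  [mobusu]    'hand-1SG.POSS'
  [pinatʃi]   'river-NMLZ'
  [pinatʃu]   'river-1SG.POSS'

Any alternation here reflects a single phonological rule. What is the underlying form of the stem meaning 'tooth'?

/pinus/

In [pinuʃi] and [pinusu] the final segment of 'tooth' alternates: [ʃ] ~ [s].
But 'name' keeps [ʃ] in both environments ([bevoʃi], [bevoʃu]), so there is no rule changing /ʃ/ to [s] before the 1SG.POSS suffix.
So /s/ is underlying, and a rule of palatalization before a front vowel — /s/ becomes palato-alveolar [ʃ] before a front vowel — gives [ʃ].
So 'tooth' = /pinus/.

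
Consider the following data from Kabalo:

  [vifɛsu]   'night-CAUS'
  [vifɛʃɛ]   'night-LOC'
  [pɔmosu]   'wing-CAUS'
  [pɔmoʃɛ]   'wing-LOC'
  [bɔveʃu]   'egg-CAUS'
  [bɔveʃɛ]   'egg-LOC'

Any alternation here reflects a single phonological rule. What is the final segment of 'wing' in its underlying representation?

The root 'wing' surfaces as [pɔmosu] and [pɔmoʃɛ], with a stem-final [s] ~ [ʃ] alternation.
Compare 'egg', with invariant [ʃ] in [bɔveʃu] and [bɔveʃɛ]: an analysis with underlying /ʃ/ and a rule producing [s] before the CAUS suffix would wrongly predict alternation here too.
The alternation reflects palatalization before a front vowel: /s/ becomes palato-alveolar [ʃ] before a front vowel. /s/ is underlying.

/s/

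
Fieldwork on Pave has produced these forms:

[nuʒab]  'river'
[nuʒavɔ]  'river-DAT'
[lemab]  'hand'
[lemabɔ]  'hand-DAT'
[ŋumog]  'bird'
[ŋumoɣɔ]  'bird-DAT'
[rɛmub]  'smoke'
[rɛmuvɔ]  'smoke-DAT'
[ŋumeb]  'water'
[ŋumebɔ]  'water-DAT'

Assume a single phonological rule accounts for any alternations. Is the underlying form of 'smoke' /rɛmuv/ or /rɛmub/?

'smoke' shows [b] ~ [v] at the end of the stem ([rɛmub] vs [rɛmuvɔ]).
But 'hand' keeps [b] in both environments ([lemab], [lemabɔ]), so there is no rule changing /b/ to [v] before the DAT suffix.
So /v/ is underlying, and a rule of word-final hardening — voiced fricatives become stops word-finally — gives [b].

/rɛmuv/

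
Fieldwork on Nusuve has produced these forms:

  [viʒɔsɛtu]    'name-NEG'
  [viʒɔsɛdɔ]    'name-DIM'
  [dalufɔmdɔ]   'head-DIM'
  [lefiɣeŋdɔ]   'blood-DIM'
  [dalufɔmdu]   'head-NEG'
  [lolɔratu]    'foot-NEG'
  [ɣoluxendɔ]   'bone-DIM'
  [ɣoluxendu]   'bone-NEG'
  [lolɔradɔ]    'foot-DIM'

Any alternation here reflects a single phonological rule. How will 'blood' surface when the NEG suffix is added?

[lefiɣeŋdu]

The NEG suffix surfaces as [-du] and [-tu], depending on the final segment of the stem.
The DIM suffix, which begins with [d], is invariant after every stem; so [d] is not altered by any rule here.
So the underlying form is /-tu/, and voiceless stops become voiced after a nasal.
After 'blood', which ends in a nasal, the suffix surfaces as [-du], giving [lefiɣeŋdu].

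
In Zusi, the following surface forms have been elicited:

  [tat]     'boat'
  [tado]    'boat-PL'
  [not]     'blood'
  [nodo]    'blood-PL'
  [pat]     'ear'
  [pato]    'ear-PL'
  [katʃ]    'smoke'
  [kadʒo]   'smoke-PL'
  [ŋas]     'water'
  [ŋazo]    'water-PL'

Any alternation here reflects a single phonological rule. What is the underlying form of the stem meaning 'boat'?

'boat' shows [t] ~ [d] at the end of the stem ([tat] vs [tado]).
Compare 'ear', with invariant [t] in [pat] and [pato]: an analysis with underlying /t/ and a rule producing [d] before the PL suffix would wrongly predict alternation here too.
The underlying segment must be /d/; voiced obstruents become voiceless word-finally, yielding [t] there.

/tad/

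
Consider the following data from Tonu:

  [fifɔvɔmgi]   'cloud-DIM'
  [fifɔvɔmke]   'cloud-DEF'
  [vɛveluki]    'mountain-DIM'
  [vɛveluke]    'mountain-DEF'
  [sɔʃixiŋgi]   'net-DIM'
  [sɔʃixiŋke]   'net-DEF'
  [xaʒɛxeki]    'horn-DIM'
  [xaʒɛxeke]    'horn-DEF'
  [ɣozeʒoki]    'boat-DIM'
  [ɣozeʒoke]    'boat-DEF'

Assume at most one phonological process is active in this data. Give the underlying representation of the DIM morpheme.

The DIM suffix surfaces as [-gi] and [-ki], depending on the final segment of the stem.
The DEF suffix, which begins with [k], is invariant after every stem; so [k] is not altered by any rule here.
So the underlying form is /-gi/, and voiced stops become voiceless after a vowel.

/-gi/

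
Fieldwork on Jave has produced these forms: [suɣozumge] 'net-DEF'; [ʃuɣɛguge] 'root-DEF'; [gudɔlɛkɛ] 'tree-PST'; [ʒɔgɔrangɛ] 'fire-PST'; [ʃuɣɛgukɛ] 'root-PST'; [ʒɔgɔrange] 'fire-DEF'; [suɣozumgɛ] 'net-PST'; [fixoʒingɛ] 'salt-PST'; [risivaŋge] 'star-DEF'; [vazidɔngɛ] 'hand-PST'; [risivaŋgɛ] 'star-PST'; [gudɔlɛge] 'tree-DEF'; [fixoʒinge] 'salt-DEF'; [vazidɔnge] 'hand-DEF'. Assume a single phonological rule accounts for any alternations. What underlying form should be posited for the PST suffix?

The PST morpheme has two allomorphs, [-gɛ] and [-kɛ].
By contrast the DEF suffix keeps its initial [g] throughout — that segment must be underlying.
So the underlying form is /-kɛ/, and voiceless stops become voiced after a nasal.

/-kɛ/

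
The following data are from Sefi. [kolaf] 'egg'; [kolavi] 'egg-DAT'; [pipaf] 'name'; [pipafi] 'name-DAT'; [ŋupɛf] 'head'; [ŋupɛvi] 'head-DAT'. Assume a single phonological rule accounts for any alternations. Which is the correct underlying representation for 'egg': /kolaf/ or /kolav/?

In [kolaf] and [kolavi] the final segment of 'egg' alternates: [f] ~ [v].
But 'name' keeps [f] in both environments ([pipaf], [pipafi]), so there is no rule changing /f/ to [v] before the DAT suffix.
Therefore /v/ is basic and [f] is derived by word-final obstruent devoicing (voiced obstruents become voiceless word-finally).

/kolav/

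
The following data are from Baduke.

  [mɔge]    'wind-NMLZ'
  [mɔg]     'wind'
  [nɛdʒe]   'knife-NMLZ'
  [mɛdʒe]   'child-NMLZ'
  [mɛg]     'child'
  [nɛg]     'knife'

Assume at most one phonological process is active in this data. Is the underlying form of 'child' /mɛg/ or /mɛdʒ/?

The stem for 'child' ends in [g] in [mɛg] but [dʒ] in [mɛdʒe].
But 'wind' keeps [g] in both environments ([mɔg], [mɔge]), so there is no rule changing /g/ to [dʒ] before the NMLZ suffix.
Therefore /dʒ/ is basic and [g] is derived by depalatalization (palato-alveolar /dʒ/ becomes [g] when no front vowel follows).

/mɛdʒ/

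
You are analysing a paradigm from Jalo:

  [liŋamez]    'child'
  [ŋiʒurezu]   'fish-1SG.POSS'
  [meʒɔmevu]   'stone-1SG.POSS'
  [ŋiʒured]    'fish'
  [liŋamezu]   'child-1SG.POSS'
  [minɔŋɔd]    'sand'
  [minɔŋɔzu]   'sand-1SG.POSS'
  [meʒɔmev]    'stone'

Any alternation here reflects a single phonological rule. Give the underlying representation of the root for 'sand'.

/minɔŋɔd/

In [minɔŋɔd] and [minɔŋɔzu] the final segment of 'sand' alternates: [d] ~ [z].
The stem 'child' ([liŋamez], [liŋamezu]) shows [z] unchanged in both environments, so [z] cannot be basic with [d] derived in isolation.
So /d/ is underlying, and a rule of intervocalic spirantization — voiced stops become fricatives between vowels — gives [z].
Hence 'sand' is /minɔŋɔd/ underlyingly.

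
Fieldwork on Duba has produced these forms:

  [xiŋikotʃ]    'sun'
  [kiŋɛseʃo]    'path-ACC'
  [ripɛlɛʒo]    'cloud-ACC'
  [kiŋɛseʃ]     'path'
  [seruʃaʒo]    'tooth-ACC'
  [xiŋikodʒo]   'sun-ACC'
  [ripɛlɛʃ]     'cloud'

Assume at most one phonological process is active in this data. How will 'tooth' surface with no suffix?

[seruʃaʃ]

The stem for 'cloud' ends in [ʒ] in [ripɛlɛʒo] but [ʃ] in [ripɛlɛʃ].
The stem 'path' ([kiŋɛseʃo], [kiŋɛseʃ]) shows [ʃ] unchanged in both environments, so [ʃ] cannot be basic with [ʒ] derived before the ACC suffix.
The underlying segment must be /ʒ/; voiced obstruents become voiceless word-finally, yielding [ʃ] there.
The one attested form of 'tooth', [seruʃaʒo], shows underlying /seruʃaʒ/. Applying the same rule word-finally gives [seruʃaʃ].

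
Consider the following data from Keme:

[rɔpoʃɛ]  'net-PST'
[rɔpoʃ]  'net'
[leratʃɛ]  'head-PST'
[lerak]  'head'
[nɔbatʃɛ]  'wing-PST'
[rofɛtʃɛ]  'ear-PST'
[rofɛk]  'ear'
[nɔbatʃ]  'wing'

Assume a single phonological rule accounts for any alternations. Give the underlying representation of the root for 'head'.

/lerak/

'head' shows [tʃ] ~ [k] at the end of the stem ([leratʃɛ] vs [lerak]).
If /tʃ/ were underlying and a rule turned it into [k] in isolation, 'wing' would also alternate; but it has [tʃ] in both [nɔbatʃɛ] and [nɔbatʃ].
Therefore /k/ is basic and [tʃ] is derived by palatalization before a front vowel (/k/ becomes palato-alveolar [tʃ] before a front vowel).
Hence 'head' is /lerak/ underlyingly.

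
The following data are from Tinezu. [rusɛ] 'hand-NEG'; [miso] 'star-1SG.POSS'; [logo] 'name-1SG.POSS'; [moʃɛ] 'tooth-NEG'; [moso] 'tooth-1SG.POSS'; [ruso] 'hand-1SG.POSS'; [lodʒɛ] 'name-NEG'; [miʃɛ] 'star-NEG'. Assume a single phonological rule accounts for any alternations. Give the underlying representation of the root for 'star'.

/miʃ/

The root 'star' surfaces as [miso] and [miʃɛ], with a stem-final [s] ~ [ʃ] alternation.
Compare 'hand', with invariant [s] in [ruso] and [rusɛ]: an analysis with underlying /s/ and a rule producing [ʃ] before the NEG suffix would wrongly predict alternation here too.
So /ʃ/ is underlying, and a rule of depalatalization — palato-alveolar /dʒ/ and /ʃ/ become [g] and [s] when no front vowel follows — gives [s].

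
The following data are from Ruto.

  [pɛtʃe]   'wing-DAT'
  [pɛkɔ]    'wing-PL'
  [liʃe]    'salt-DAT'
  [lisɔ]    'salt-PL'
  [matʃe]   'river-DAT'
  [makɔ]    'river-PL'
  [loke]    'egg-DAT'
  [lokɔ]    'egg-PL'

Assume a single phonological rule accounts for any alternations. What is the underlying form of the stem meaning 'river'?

'river' shows [tʃ] ~ [k] at the end of the stem ([matʃe] vs [makɔ]).
If /k/ were underlying and a rule turned it into [tʃ] before the DAT suffix, 'egg' would also alternate; but it has [k] in both [loke] and [lokɔ].
Therefore /tʃ/ is basic and [k] is derived by depalatalization (palato-alveolar /tʃ/ and /ʃ/ become [k] and [s] when no front vowel follows).

/matʃ/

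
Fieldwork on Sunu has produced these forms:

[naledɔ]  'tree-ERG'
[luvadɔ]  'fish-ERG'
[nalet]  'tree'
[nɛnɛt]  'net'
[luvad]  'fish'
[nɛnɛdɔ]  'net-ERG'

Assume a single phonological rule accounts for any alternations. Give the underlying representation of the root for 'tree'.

The stem for 'tree' ends in [t] in [nalet] but [d] in [naledɔ].
If /d/ were underlying and a rule turned it into [t] in isolation, 'fish' would also alternate; but it has [d] in both [luvad] and [luvadɔ].
The alternation reflects intervocalic voicing: voiceless stops become voiced between vowels. /t/ is underlying.

/nalet/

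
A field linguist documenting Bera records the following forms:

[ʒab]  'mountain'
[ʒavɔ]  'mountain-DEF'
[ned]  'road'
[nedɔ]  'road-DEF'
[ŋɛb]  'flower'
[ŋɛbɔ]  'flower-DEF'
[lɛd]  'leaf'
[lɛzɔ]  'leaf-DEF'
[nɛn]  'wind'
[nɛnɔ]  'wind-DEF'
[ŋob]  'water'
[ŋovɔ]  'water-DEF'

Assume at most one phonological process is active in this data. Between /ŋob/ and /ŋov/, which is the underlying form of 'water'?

/ŋov/

The root 'water' surfaces as [ŋob] and [ŋovɔ], with a stem-final [b] ~ [v] alternation.
The stem 'flower' ([ŋɛb], [ŋɛbɔ]) shows [b] unchanged in both environments, so [b] cannot be basic with [v] derived before the DEF suffix.
The underlying segment must be /v/; voiced fricatives become stops word-finally, yielding [b] there.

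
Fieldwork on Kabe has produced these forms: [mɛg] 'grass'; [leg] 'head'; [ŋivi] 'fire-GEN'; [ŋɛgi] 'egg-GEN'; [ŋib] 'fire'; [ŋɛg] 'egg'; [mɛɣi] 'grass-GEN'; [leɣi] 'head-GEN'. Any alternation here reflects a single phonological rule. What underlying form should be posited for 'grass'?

In [mɛg] and [mɛɣi] the final segment of 'grass' alternates: [g] ~ [ɣ].
Compare 'egg', with invariant [g] in [ŋɛg] and [ŋɛgi]: an analysis with underlying /g/ and a rule producing [ɣ] before the GEN suffix would wrongly predict alternation here too.
The underlying segment must be /ɣ/; voiced fricatives become stops word-finally, yielding [g] there.
Hence 'grass' is /mɛɣ/ underlyingly.

/mɛɣ/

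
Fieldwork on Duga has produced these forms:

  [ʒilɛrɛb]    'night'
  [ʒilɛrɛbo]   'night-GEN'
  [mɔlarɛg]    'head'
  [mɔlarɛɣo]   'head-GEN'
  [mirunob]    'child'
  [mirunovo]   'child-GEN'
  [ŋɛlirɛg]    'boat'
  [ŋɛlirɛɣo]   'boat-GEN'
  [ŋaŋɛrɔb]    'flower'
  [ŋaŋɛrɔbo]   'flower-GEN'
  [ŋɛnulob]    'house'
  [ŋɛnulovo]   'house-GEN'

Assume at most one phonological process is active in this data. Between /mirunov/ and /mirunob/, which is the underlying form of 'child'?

The root 'child' surfaces as [mirunob] and [mirunovo], with a stem-final [b] ~ [v] alternation.
But 'night' keeps [b] in both environments ([ʒilɛrɛb], [ʒilɛrɛbo]), so there is no rule changing /b/ to [v] before the GEN suffix.
Therefore /v/ is basic and [b] is derived by word-final hardening (voiced fricatives become stops word-finally).

/mirunov/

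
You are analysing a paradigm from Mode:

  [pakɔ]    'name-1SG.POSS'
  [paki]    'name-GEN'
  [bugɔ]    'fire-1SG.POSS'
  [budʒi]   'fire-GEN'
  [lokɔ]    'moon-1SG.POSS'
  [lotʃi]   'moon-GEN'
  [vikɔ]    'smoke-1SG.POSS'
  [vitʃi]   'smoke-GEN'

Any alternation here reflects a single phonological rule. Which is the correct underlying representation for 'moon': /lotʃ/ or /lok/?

/lotʃ/

'moon' shows [k] ~ [tʃ] at the end of the stem ([lokɔ] vs [lotʃi]).
The stem 'name' ([pakɔ], [paki]) shows [k] unchanged in both environments, so [k] cannot be basic with [tʃ] derived before the GEN suffix.
The alternation reflects depalatalization: palato-alveolar /tʃ/ and /dʒ/ become [k] and [g] when no front vowel follows. /tʃ/ is underlying.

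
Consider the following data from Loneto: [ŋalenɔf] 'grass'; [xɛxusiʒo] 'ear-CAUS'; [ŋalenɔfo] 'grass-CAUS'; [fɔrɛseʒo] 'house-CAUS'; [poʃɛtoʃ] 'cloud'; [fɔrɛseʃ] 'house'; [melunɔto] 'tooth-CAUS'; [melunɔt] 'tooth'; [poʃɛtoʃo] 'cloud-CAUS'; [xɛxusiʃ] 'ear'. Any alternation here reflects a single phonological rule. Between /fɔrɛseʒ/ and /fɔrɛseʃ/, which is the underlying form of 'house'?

/fɔrɛseʒ/

The root 'house' surfaces as [fɔrɛseʒo] and [fɔrɛseʃ], with a stem-final [ʒ] ~ [ʃ] alternation.
The stem 'cloud' ([poʃɛtoʃo], [poʃɛtoʃ]) shows [ʃ] unchanged in both environments, so [ʃ] cannot be basic with [ʒ] derived before the CAUS suffix.
Therefore /ʒ/ is basic and [ʃ] is derived by word-final obstruent devoicing (voiced obstruents become voiceless word-finally).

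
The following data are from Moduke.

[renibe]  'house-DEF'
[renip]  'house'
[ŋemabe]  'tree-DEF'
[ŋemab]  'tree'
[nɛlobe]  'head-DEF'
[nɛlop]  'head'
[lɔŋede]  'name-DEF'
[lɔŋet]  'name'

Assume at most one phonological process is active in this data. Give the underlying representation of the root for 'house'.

'house' shows [b] ~ [p] at the end of the stem ([renibe] vs [renip]).
But 'tree' keeps [b] in both environments ([ŋemabe], [ŋemab]), so there is no rule changing /b/ to [p] in isolation.
The underlying segment must be /p/; voiceless stops become voiced between vowels, yielding [b] there.

/renip/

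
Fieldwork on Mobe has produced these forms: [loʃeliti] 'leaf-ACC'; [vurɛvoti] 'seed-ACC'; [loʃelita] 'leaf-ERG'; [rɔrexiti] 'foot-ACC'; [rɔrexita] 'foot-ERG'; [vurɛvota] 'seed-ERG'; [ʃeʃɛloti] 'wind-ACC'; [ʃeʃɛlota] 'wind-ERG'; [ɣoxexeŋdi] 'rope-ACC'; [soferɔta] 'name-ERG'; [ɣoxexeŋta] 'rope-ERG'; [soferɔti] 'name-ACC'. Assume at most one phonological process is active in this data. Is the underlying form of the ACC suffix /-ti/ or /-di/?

The ACC suffix surfaces as [-di] and [-ti], depending on the final segment of the stem.
The ERG suffix, which begins with [t], is invariant after every stem; so [t] is not altered by any rule here.
The ACC suffix is therefore /-di/ underlyingly, with post-vocalic devoicing: voiced stops become voiceless after a vowel.

/-di/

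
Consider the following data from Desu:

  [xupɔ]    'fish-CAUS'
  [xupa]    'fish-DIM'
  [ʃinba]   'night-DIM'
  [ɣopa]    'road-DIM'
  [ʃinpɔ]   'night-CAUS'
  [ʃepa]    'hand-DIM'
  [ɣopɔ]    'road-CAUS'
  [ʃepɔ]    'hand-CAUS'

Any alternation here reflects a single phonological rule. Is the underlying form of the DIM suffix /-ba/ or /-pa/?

The DIM morpheme has two allomorphs, [-ba] and [-pa].
The CAUS suffix, which begins with [p], is invariant after every stem; so [p] is not altered by any rule here.
The DIM suffix is therefore /-ba/ underlyingly, with post-vocalic devoicing: voiced stops become voiceless after a vowel.

/-ba/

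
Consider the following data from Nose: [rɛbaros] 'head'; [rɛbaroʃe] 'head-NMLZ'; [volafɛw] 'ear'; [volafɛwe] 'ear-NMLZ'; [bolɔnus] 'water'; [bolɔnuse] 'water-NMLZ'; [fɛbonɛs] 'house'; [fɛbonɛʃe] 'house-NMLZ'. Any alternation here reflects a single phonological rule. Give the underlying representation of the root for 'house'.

'house' shows [s] ~ [ʃ] at the end of the stem ([fɛbonɛs] vs [fɛbonɛʃe]).
Compare 'water', with invariant [s] in [bolɔnus] and [bolɔnuse]: an analysis with underlying /s/ and a rule producing [ʃ] before the NMLZ suffix would wrongly predict alternation here too.
The underlying segment must be /ʃ/; palato-alveolar /ʃ/ becomes [s] when no front vowel follows, yielding [s] there.

/fɛbonɛʃ/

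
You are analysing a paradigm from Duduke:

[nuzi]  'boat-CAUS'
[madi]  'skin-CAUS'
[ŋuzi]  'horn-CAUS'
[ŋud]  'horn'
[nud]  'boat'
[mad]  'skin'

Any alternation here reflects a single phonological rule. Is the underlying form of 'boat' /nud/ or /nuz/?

/nuz/

In [nuzi] and [nud] the final segment of 'boat' alternates: [z] ~ [d].
If /d/ were underlying and a rule turned it into [z] before the CAUS suffix, 'skin' would also alternate; but it has [d] in both [madi] and [mad].
The underlying segment must be /z/; voiced fricatives become stops word-finally, yielding [d] there.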